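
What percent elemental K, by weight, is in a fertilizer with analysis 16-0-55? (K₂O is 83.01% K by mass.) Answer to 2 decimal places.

%K = 55 × 0.8301 = 45.6555%.

45.66% K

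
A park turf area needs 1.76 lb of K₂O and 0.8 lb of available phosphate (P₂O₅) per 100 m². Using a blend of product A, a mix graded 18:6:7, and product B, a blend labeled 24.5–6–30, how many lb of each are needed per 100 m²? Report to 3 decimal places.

9.739 lb product A, 3.594 lb product B

Let a = lb of product A, b = lb of product B (per 100 m²).
K₂O: 0.07·a + 0.3·b = 1.76
P₂O₅: 0.06·a + 0.06·b = 0.8
From row1: a = (1.76 − 0.3·b) / 0.07.
Into row2: 0.06·(1.76 − 0.3·b)/0.07 + 0.06·b = 0.8 → b = 3.5942, a = 9.73913.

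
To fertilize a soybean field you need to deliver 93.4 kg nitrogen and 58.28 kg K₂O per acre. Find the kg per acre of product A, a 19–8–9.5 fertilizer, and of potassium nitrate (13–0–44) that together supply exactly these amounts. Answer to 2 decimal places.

Let a = kg of product A, b = kg of potassium nitrate (per acre).
N: 0.19·a + 0.13·b = 93.4
K₂O: 0.095·a + 0.44·b = 58.28
From row1: a = (93.4 − 0.13·b) / 0.19.
Into row2: 0.095·(93.4 − 0.13·b)/0.19 + 0.44·b = 58.28 → b = 30.88, a = 470.451.

470.45 kg product A, 30.88 kg potassium nitrate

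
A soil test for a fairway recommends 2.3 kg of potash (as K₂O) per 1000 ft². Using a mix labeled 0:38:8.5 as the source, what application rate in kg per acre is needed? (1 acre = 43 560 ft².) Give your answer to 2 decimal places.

1178.68 kg of product per acre

Product per 1000 ft² = 2.3 / 8.5% = 27.0588 kg.
Convert to per acre: 27.0588 × 43.56 = 1178.682 kg.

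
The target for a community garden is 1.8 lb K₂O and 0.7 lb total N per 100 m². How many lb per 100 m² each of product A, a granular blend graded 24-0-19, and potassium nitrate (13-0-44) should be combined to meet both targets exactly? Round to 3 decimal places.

0.915 lb product A, 3.696 lb potassium nitrate

Let a = lb of product A, b = lb of potassium nitrate (per 100 m²).
K₂O: 0.19·a + 0.44·b = 1.8
N: 0.24·a + 0.13·b = 0.7
Eliminate a: (row1) − 0.19/0.24·(row2) → 0.337083·b = 1.24583, so b = 3.69592.
Back-substitute: a = (1.8 − 0.44·3.69592) / 0.19 = 0.91471.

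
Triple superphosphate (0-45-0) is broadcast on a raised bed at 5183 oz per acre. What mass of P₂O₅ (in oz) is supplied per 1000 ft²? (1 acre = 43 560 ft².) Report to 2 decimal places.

P₂O₅ per acre = 5183 × 45% = 2332.35 oz.
Convert to per 1000 ft²: 2332.35 × 0.0229568 = 53.5434 oz.

53.54 oz P₂O₅ per thousand sq ft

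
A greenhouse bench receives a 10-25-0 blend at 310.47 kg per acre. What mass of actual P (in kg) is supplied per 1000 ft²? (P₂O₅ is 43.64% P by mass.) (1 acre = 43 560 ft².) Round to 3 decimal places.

0.778 kg P per thousand sq ft

P₂O₅ per acre = 310.47 × 25% = 77.6175 kg.
Elemental P = 77.6175 × 0.4364 = 33.8723 kg per acre.
Convert to per 1000 ft²: 33.8723 × 0.0229568 = 0.7776 kg.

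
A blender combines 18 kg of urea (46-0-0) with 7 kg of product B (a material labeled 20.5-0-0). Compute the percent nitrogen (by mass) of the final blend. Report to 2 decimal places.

Total mass = 18 + 7 = 25 kg.
N mass = 46%×18 + 20.5%×7 = 9.715 kg.
% N = 9.715 / 25 = 38.86%.

38.86% N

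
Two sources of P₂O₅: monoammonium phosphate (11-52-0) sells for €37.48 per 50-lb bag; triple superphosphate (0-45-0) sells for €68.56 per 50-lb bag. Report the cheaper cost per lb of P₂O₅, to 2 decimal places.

€1.44 per lb P₂O₅ (monoammonium phosphate)

monoammonium phosphate: P₂O₅ per bag = 50 × 52% = 26 lb; cost = 37.48 / 26 = €1.4415/lb P₂O₅.
triple superphosphate: P₂O₅ per bag = 50 × 45% = 22.5 lb; cost = 68.56 / 22.5 = €3.0471/lb P₂O₅.
monoammonium phosphate is cheaper.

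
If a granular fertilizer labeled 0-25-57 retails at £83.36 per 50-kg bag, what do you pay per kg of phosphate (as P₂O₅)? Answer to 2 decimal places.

P₂O₅ in bag = 50 × 25% = 12.5 kg.
Cost per kg P₂O₅ = £83.36 / 12.5 = £6.6688.

£6.67 per kg P₂O₅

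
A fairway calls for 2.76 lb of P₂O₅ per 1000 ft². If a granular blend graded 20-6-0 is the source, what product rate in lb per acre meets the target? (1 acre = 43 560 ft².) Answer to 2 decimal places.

2003.76 lb of product per acre

Product per 1000 ft² = 2.76 / 6% = 46 lb.
Convert to per acre: 46 × 43.56 = 2003.76 lb.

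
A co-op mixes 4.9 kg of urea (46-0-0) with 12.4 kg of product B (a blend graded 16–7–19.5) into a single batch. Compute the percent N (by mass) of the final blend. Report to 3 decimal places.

Total mass = 4.9 + 12.4 = 17.3 kg.
N mass = 46%×4.9 + 16%×12.4 = 4.238 kg.
% N = 4.238 / 17.3 = 24.4971%.

24.497% N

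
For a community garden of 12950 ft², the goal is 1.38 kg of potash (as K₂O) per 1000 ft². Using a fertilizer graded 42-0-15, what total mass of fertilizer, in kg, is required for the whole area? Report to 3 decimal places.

Product per 1000 ft² = 1.38 / 15% = 9.2 kg.
Total product = 9.2 × 12950 / 1000 = 119.14 kg.

119.140 kg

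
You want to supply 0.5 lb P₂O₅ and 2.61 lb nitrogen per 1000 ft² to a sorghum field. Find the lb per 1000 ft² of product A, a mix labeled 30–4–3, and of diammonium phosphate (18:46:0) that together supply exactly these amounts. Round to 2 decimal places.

8.49 lb product A, 0.35 lb diammonium phosphate

Let a = lb of product A, b = lb of diammonium phosphate (per 1000 ft²).
P₂O₅: 0.04·a + 0.46·b = 0.5
N: 0.3·a + 0.18·b = 2.61
Eliminate a: (row1) − 0.04/0.3·(row2) → 0.436·b = 0.152, so b = 0.348624.
Back-substitute: a = (0.5 − 0.46·0.348624) / 0.04 = 8.49083.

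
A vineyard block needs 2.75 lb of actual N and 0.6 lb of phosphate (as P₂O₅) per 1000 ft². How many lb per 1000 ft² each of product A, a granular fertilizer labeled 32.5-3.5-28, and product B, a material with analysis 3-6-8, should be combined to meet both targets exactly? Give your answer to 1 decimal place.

8.0 lb product A, 5.4 lb product B

Per-1000 ft² balance (a = product A, b = product B):
N: 0.325·a + 0.03·b = 2.75
P₂O₅: 0.035·a + 0.06·b = 0.6
Solving simultaneously: a = 7.96748, b = 5.3523.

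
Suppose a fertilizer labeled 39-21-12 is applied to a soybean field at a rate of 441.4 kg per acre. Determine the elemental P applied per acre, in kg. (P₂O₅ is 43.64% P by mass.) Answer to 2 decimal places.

40.45 kg P per acre

P₂O₅ per acre = 441.4 × 21% = 92.694 kg.
Elemental P = 92.694 × 0.4364 = 40.4517 kg per acre.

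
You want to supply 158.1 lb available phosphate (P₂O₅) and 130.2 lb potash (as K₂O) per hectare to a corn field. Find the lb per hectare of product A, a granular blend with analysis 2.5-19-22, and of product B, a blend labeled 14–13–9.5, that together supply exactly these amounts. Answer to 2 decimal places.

With a, b = lb per hectare of product A and product B:
P₂O₅: 0.19·a + 0.13·b = 158.1
K₂O: 0.22·a + 0.095·b = 130.2
From row1: a = (158.1 − 0.13·b) / 0.19.
Into row2: 0.22·(158.1 − 0.13·b)/0.19 + 0.095·b = 130.2 → b = 952.038, a = 180.711.

180.71 lb product A, 952.04 lb product B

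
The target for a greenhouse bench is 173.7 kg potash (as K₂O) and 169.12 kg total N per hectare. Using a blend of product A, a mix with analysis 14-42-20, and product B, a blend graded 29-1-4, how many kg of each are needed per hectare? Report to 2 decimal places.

832.22 kg product A, 181.41 kg product B

Let a = kg of product A, b = kg of product B (per hectare).
K₂O: 0.2·a + 0.04·b = 173.7
N: 0.14·a + 0.29·b = 169.12
Eliminate b: (row1) − 0.04/0.29·(row2) → 0.18069·a = 150.373, so a = 832.218.
Then b = (169.12 − 0.14·832.218) / 0.29 = 181.412.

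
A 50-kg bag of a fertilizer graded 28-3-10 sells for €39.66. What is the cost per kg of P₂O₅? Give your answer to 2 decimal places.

€26.44 per kg P₂O₅

P₂O₅ in bag = 50 × 3% = 1.5 kg.
Cost per kg P₂O₅ = €39.66 / 1.5 = €26.4400.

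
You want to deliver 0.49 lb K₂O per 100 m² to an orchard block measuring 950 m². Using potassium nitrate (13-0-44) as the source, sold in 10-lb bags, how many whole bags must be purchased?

Product per 100 m² = 0.49 / 44% = 1.11364 lb.
Total product = 1.11364 × 950 / 100 = 10.5795 lb.
Bags = ⌈10.5795 / 10⌉ = 2.

2 bags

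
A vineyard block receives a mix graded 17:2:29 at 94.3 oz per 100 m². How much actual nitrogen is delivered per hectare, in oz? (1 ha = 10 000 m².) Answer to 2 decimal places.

nitrogen per 100 m² = 94.3 × 17% = 16.031 oz.
Convert to per hectare: 16.031 × 100 = 1603.1 oz.

1603.10 oz N per hectare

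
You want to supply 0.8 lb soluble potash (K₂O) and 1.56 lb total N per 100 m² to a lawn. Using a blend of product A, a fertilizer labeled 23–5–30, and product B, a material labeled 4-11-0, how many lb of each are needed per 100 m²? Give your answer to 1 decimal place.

2.7 lb product A, 23.7 lb product B

With a, b = lb per 100 m² of product A and product B:
K₂O: 0.3·a + 0·b = 0.8
N: 0.23·a + 0.04·b = 1.56
Eliminate a: (row1) − 0.3/0.23·(row2) → -0.0521739·b = -1.23478, so b = 23.6667.
Back-substitute: a = (0.8 − 0·23.6667) / 0.3 = 2.66667.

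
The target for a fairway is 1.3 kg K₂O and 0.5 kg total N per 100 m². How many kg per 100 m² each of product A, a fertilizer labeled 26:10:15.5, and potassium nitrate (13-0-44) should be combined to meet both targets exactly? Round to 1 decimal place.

0.5 kg product A, 2.8 kg potassium nitrate

Let a = kg of product A, b = kg of potassium nitrate (per 100 m²).
K₂O: 0.155·a + 0.44·b = 1.3
N: 0.26·a + 0.13·b = 0.5
From row1: a = (1.3 − 0.44·b) / 0.155.
Into row2: 0.26·(1.3 − 0.44·b)/0.155 + 0.13·b = 0.5 → b = 2.76393, a = 0.541114.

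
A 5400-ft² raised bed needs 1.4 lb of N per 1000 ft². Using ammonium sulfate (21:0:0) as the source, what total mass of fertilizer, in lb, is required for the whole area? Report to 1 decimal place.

36.0 lb

Product per 1000 ft² = 1.4 / 21% = 6.66667 lb.
Total product = 6.66667 × 5400 / 1000 = 36 lb.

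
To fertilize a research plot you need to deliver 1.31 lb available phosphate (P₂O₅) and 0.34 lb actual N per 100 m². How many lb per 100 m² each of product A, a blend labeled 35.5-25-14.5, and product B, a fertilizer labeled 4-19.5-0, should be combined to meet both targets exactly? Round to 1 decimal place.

0.2 lb product A, 6.4 lb product B

Per-100 m² balance (a = product A, b = product B):
P₂O₅: 0.25·a + 0.195·b = 1.31
N: 0.355·a + 0.04·b = 0.34
Eliminate b: (row1) − 0.195/0.04·(row2) → -1.48062·a = -0.3475, so a = 0.234698.
Then b = (0.34 − 0.355·0.234698) / 0.04 = 6.41705.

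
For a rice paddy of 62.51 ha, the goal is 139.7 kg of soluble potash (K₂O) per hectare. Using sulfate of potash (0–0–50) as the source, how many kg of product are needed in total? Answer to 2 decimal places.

17465.29 kg

Product per hectare = 139.7 / 50% = 279.4 kg.
Total product = 279.4 × 62.51 = 17465.294 kg.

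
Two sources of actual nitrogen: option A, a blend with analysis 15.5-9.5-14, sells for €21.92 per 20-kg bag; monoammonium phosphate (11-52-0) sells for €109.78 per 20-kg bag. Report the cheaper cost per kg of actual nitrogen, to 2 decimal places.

€7.07 per kg N (option A)

option A: N per bag = 20 × 15.5% = 3.1 kg; cost = 21.92 / 3.1 = €7.0710/kg N.
monoammonium phosphate: N per bag = 20 × 11% = 2.2 kg; cost = 109.78 / 2.2 = €49.9000/kg N.
option A is cheaper.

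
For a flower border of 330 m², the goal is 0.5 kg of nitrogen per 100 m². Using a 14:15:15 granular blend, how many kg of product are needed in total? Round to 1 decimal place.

Product per 100 m² = 0.5 / 14% = 3.57143 kg.
Total product = 3.57143 × 330 / 100 = 11.7857 kg.

11.8 kg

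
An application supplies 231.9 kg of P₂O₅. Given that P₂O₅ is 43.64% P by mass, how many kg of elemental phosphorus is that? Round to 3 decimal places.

101.201 kg P

P = 231.9 × 0.4364 = 101.2012 kg.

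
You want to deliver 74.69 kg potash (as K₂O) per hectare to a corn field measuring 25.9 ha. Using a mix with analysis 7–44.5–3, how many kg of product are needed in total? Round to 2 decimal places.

64482.37 kg

Product per hectare = 74.69 / 3% = 2489.67 kg.
Total product = 2489.67 × 25.9 = 64482.367 kg.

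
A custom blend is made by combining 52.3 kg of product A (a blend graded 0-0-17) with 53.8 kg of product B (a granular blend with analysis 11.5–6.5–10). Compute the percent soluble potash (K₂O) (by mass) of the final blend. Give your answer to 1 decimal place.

Total mass = 52.3 + 53.8 = 106.1 kg.
K₂O mass = 17%×52.3 + 10%×53.8 = 14.271 kg.
% K₂O = 14.271 / 106.1 = 13.4505%.

13.5% K₂O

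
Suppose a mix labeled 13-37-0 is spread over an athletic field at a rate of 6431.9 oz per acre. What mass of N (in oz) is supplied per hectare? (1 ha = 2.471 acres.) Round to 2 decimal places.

nitrogen per acre = 6431.9 × 13% = 836.147 oz.
Convert to per hectare: 836.147 × 2.471 = 2066.119 oz.

2066.12 oz N per hectare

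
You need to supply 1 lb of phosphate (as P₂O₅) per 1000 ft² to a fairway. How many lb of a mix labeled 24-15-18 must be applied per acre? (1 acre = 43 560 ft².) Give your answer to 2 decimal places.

290.40 lb of product per acre

Product per 1000 ft² = 1 / 15% = 6.66667 lb.
Convert to per acre: 6.66667 × 43.56 = 290.4 lb.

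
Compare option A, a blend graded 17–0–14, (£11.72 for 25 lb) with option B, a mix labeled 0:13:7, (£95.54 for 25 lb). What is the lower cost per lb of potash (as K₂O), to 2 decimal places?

£3.35 per lb K₂O (option A)

option A: K₂O per bag = 25 × 14% = 3.5 lb; cost = 11.72 / 3.5 = £3.3486/lb K₂O.
option B: K₂O per bag = 25 × 7% = 1.75 lb; cost = 95.54 / 1.75 = £54.5943/lb K₂O.
option A is cheaper.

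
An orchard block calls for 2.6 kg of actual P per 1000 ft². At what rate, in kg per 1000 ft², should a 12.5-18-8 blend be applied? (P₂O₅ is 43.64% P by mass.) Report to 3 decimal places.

33.099 kg of product per thousand sq ft

As P₂O₅: 2.6 / 0.4364 = 5.95784 kg per 1000 ft².
Product per 1000 ft² = 5.95784 / 18% = 33.0991 kg.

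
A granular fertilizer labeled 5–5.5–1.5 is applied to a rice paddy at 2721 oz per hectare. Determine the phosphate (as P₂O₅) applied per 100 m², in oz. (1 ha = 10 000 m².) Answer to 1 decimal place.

1.5 oz P₂O₅ per hundred sq m

P₂O₅ per hectare = 2721 × 5.5% = 149.655 oz.
Convert to per 100 m²: 149.655 × 0.01 = 1.49655 oz.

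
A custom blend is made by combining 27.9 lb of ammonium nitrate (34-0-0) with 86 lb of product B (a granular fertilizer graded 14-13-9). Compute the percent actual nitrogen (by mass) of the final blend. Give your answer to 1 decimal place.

18.9% N

Total mass = 27.9 + 86 = 113.9 lb.
N mass = 34%×27.9 + 14%×86 = 21.526 lb.
% N = 21.526 / 113.9 = 18.899%.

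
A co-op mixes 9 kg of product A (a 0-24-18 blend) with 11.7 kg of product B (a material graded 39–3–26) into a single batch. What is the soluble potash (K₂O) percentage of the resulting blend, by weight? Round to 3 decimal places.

22.522% K₂O

Total mass = 9 + 11.7 = 20.7 kg.
K₂O mass = 18%×9 + 26%×11.7 = 4.662 kg.
% K₂O = 4.662 / 20.7 = 22.5217%.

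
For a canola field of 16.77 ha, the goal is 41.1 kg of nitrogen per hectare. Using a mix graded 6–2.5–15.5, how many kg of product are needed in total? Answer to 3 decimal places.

Product per hectare = 41.1 / 6% = 685 kg.
Total product = 685 × 16.77 = 11487.45 kg.

11487.450 kg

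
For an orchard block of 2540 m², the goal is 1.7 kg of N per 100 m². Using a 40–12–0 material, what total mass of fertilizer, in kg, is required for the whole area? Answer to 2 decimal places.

107.95 kg

Product per 100 m² = 1.7 / 40% = 4.25 kg.
Total product = 4.25 × 2540 / 100 = 107.95 kg.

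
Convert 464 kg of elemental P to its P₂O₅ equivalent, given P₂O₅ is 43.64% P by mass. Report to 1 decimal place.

P₂O₅ = 464 / 0.4364 = 1063.24 kg.

1063.2 kg P₂O₅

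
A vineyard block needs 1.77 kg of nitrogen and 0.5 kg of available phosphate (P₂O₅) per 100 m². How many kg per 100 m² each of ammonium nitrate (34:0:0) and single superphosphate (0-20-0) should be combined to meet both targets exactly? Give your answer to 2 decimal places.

Let a = kg of ammonium nitrate, b = kg of single superphosphate (per 100 m²).
N: 0.34·a + 0·b = 1.77
P₂O₅: 0·a + 0.2·b = 0.5
Solving simultaneously: a = 5.20588, b = 2.5.

5.21 kg ammonium nitrate, 2.50 kg single superphosphate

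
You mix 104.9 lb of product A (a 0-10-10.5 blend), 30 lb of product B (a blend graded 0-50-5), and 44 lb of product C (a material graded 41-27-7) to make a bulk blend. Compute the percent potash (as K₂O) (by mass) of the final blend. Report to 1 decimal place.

Total mass = 104.9 + 30 + 44 = 178.9 lb.
K₂O mass = 10.5%×104.9 + 5%×30 + 7%×44 = 15.5945 lb.
% K₂O = 15.5945 / 178.9 = 8.71688%.

8.7% K₂O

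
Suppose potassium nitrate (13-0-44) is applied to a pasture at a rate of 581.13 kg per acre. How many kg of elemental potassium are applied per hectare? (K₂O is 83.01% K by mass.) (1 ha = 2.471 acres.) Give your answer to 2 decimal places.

524.48 kg K per hectare

K₂O per acre = 581.13 × 44% = 255.697 kg.
Elemental K = 255.697 × 0.8301 = 212.254 kg per acre.
Convert to per hectare: 212.254 × 2.471 = 524.4802 kg.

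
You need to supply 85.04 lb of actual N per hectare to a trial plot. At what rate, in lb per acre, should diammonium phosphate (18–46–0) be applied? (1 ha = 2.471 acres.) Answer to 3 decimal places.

191.196 lb of product per acre

Product per hectare = 85.04 / 18% = 472.444 lb.
Convert to per acre: 472.444 × 0.404694 = 191.1956 lb.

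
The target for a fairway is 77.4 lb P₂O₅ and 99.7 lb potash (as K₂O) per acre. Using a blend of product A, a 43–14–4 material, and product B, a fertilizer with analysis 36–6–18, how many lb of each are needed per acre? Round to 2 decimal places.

With a, b = lb per acre of product A and product B:
P₂O₅: 0.14·a + 0.06·b = 77.4
K₂O: 0.04·a + 0.18·b = 99.7
From row1: a = (77.4 − 0.06·b) / 0.14.
Into row2: 0.04·(77.4 − 0.06·b)/0.14 + 0.18·b = 99.7 → b = 476.404, a = 348.684.

348.68 lb product A, 476.40 lb product B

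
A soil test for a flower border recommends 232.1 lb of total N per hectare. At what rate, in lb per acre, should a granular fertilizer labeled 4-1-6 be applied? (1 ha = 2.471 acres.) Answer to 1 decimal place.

2348.2 lb of product per acre

Product per hectare = 232.1 / 4% = 5802.5 lb.
Convert to per acre: 5802.5 × 0.404694 = 2348.24 lb.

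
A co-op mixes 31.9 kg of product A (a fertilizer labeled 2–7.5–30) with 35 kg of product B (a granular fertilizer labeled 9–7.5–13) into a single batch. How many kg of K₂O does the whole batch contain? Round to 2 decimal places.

14.12 kg K₂O

K₂O mass = 30%×31.9 + 13%×35 = 14.12 kg.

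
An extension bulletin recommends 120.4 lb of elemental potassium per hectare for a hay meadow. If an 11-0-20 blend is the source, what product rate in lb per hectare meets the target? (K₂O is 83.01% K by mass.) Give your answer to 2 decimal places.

As K₂O: 120.4 / 0.8301 = 145.043 lb per hectare.
Product per hectare = 145.043 / 20% = 725.214 lb.

725.21 lb of product per hectare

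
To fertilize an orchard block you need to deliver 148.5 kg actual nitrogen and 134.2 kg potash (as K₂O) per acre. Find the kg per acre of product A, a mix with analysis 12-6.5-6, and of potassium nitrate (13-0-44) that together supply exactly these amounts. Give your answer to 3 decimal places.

1064.311 kg product A, 159.867 kg potassium nitrate

Let a = kg of product A, b = kg of potassium nitrate (per acre).
N: 0.12·a + 0.13·b = 148.5
K₂O: 0.06·a + 0.44·b = 134.2
Solving simultaneously: a = 1064.3111, b = 159.8667.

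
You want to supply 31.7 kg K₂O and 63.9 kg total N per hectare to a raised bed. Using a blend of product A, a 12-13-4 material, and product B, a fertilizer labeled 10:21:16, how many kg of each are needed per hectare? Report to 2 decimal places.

464.08 kg product A, 82.11 kg product B

Per-hectare balance (a = product A, b = product B):
K₂O: 0.04·a + 0.16·b = 31.7
N: 0.12·a + 0.1·b = 63.9
From row1: a = (31.7 − 0.16·b) / 0.04.
Into row2: 0.12·(31.7 − 0.16·b)/0.04 + 0.1·b = 63.9 → b = 82.1053, a = 464.079.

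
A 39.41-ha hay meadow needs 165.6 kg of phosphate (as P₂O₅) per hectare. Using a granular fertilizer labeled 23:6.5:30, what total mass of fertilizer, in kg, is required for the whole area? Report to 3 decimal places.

Product per hectare = 165.6 / 6.5% = 2547.69 kg.
Total product = 2547.69 × 39.41 = 100404.5538 kg.

100404.554 kg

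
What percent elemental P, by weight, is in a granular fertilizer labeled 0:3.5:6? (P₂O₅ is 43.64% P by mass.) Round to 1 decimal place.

1.5% P

%P = 3.5 × 0.4364 = 1.5274%.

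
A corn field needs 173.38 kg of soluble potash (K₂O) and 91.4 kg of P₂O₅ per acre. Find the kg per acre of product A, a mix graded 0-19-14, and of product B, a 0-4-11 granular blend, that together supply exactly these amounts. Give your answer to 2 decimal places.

Per-acre balance (a = product A, b = product B):
K₂O: 0.14·a + 0.11·b = 173.38
P₂O₅: 0.19·a + 0.04·b = 91.4
Eliminate b: (row1) − 0.11/0.04·(row2) → -0.3825·a = -77.97, so a = 203.843.
Then b = (91.4 − 0.19·203.843) / 0.04 = 1316.745.

203.84 kg product A, 1316.75 kg product B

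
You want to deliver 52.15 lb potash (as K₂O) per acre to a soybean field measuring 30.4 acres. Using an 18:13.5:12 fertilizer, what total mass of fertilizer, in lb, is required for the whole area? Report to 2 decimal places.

13211.33 lb

Product per acre = 52.15 / 12% = 434.583 lb.
Total product = 434.583 × 30.4 = 13211.333 lb.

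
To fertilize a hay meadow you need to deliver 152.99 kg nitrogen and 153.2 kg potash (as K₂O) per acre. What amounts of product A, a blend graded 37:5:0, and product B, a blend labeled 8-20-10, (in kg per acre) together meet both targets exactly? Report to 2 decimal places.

With a, b = kg per acre of product A and product B:
N: 0.37·a + 0.08·b = 152.99
K₂O: 0·a + 0.1·b = 153.2
Solving simultaneously: a = 82.2432, b = 1532.

82.24 kg product A, 1532.00 kg product B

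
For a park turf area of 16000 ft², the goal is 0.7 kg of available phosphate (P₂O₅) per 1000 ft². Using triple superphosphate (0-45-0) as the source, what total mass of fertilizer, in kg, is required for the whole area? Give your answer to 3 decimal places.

24.889 kg

Product per 1000 ft² = 0.7 / 45% = 1.55556 kg.
Total product = 1.55556 × 16000 / 1000 = 24.8889 kg.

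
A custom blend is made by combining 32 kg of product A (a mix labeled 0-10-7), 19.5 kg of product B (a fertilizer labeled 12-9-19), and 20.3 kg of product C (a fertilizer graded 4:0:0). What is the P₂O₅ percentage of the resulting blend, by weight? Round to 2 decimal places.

6.90% P₂O₅

Total mass = 32 + 19.5 + 20.3 = 71.8 kg.
P₂O₅ mass = 10%×32 + 9%×19.5 + 0%×20.3 = 4.955 kg.
% P₂O₅ = 4.955 / 71.8 = 6.90111%.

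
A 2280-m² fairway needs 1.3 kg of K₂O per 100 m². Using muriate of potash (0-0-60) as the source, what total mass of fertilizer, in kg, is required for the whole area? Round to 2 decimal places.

Product per 100 m² = 1.3 / 60% = 2.16667 kg.
Total product = 2.16667 × 2280 / 100 = 49.4 kg.

49.40 kg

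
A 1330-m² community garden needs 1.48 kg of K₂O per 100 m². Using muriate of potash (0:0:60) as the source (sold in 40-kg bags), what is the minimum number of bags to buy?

1 bags

Product per 100 m² = 1.48 / 60% = 2.46667 kg.
Total product = 2.46667 × 1330 / 100 = 32.8067 kg.
Bags = ⌈32.8067 / 40⌉ = 1.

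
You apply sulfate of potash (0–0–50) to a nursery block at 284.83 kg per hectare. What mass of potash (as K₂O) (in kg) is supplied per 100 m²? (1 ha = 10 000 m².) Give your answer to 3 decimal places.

K₂O per hectare = 284.83 × 50% = 142.415 kg.
Convert to per 100 m²: 142.415 × 0.01 = 1.42415 kg.

1.424 kg K₂O per hundred sq m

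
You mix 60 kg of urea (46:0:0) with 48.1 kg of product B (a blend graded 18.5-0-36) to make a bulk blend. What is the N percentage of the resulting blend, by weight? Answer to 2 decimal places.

Total mass = 60 + 48.1 = 108.1 kg.
N mass = 46%×60 + 18.5%×48.1 = 36.4985 kg.
% N = 36.4985 / 108.1 = 33.7636%.

33.76% N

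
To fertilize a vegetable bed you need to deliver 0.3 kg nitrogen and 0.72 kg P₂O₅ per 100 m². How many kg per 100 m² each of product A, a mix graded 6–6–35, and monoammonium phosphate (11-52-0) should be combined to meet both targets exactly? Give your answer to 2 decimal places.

With a, b = kg per 100 m² of product A and monoammonium phosphate:
N: 0.06·a + 0.11·b = 0.3
P₂O₅: 0.06·a + 0.52·b = 0.72
From row1: a = (0.3 − 0.11·b) / 0.06.
Into row2: 0.06·(0.3 − 0.11·b)/0.06 + 0.52·b = 0.72 → b = 1.02439, a = 3.12195.

3.12 kg product A, 1.02 kg monoammonium phosphate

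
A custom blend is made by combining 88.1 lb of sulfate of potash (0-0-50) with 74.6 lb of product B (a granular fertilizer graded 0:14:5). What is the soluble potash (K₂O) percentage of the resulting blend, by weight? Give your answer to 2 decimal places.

29.37% K₂O

Total mass = 88.1 + 74.6 = 162.7 lb.
K₂O mass = 50%×88.1 + 5%×74.6 = 47.78 lb.
% K₂O = 47.78 / 162.7 = 29.3669%.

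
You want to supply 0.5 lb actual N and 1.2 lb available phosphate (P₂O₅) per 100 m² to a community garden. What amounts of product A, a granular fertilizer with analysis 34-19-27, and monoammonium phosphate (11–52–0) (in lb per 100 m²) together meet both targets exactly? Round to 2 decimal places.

0.82 lb product A, 2.01 lb monoammonium phosphate

Per-100 m² balance (a = product A, b = monoammonium phosphate):
N: 0.34·a + 0.11·b = 0.5
P₂O₅: 0.19·a + 0.52·b = 1.2
Solving simultaneously: a = 0.821039, b = 2.0077.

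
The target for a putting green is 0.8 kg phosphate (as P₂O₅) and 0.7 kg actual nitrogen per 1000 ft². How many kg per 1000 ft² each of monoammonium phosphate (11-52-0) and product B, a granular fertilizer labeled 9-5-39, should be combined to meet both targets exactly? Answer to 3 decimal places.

0.896 kg monoammonium phosphate, 6.683 kg product B

Per-1000 ft² balance (a = monoammonium phosphate, b = product B):
P₂O₅: 0.52·a + 0.05·b = 0.8
N: 0.11·a + 0.09·b = 0.7
From row1: a = (0.8 − 0.05·b) / 0.52.
Into row2: 0.11·(0.8 − 0.05·b)/0.52 + 0.09·b = 0.7 → b = 6.68281, a = 0.895884.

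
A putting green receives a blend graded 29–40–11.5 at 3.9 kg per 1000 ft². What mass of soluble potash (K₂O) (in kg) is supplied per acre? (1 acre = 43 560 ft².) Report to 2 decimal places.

19.54 kg K₂O per acre

K₂O per 1000 ft² = 3.9 × 11.5% = 0.4485 kg.
Convert to per acre: 0.4485 × 43.56 = 19.5367 kg.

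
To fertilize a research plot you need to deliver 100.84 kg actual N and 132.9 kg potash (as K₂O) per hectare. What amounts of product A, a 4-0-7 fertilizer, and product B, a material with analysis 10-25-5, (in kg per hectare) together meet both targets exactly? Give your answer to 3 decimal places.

With a, b = kg per hectare of product A and product B:
N: 0.04·a + 0.1·b = 100.84
K₂O: 0.07·a + 0.05·b = 132.9
Eliminate a: (row1) − 0.04/0.07·(row2) → 0.0714286·b = 24.8971, so b = 348.56.
Back-substitute: a = (100.84 − 0.1·348.56) / 0.04 = 1649.6.

1649.600 kg product A, 348.560 kg product B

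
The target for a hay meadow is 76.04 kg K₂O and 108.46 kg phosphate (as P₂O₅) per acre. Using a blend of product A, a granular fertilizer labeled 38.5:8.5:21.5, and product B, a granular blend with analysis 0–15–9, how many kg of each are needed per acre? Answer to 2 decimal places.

Let a = kg of product A, b = kg of product B (per acre).
K₂O: 0.215·a + 0.09·b = 76.04
P₂O₅: 0.085·a + 0.15·b = 108.46
From row1: a = (76.04 − 0.09·b) / 0.215.
Into row2: 0.085·(76.04 − 0.09·b)/0.215 + 0.15·b = 108.46 → b = 685.183, a = 66.8537.

66.85 kg product A, 685.18 kg product B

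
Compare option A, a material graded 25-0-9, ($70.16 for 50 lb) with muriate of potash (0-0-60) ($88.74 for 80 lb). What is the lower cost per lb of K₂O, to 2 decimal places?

$1.85 per lb K₂O (muriate of potash)

option A: K₂O per bag = 50 × 9% = 4.5 lb; cost = 70.16 / 4.5 = $15.5911/lb K₂O.
muriate of potash: K₂O per bag = 80 × 60% = 48 lb; cost = 88.74 / 48 = $1.8487/lb K₂O.
muriate of potash is cheaper.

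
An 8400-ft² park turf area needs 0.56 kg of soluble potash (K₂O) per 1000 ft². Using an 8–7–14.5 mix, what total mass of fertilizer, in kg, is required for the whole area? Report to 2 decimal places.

Product per 1000 ft² = 0.56 / 14.5% = 3.86207 kg.
Total product = 3.86207 × 8400 / 1000 = 32.4414 kg.

32.44 kg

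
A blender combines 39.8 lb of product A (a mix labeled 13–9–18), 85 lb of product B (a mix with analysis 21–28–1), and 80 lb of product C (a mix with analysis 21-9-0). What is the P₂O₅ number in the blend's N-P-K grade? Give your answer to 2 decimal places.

16.89% P₂O₅

Total mass = 39.8 + 85 + 80 = 204.8 lb.
P₂O₅ mass = 9%×39.8 + 28%×85 + 9%×80 = 34.582 lb.
% P₂O₅ = 34.582 / 204.8 = 16.8857%.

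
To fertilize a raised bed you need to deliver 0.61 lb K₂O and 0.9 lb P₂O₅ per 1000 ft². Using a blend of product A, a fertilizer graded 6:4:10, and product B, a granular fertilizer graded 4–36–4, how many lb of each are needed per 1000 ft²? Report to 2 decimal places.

Per-1000 ft² balance (a = product A, b = product B):
K₂O: 0.1·a + 0.04·b = 0.61
P₂O₅: 0.04·a + 0.36·b = 0.9
From row1: a = (0.61 − 0.04·b) / 0.1.
Into row2: 0.04·(0.61 − 0.04·b)/0.1 + 0.36·b = 0.9 → b = 1.90698, a = 5.33721.

5.34 lb product A, 1.91 lb product B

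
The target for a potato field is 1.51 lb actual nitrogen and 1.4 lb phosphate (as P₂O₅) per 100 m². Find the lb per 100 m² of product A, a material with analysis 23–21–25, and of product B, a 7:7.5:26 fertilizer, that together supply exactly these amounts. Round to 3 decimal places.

Let a = lb of product A, b = lb of product B (per 100 m²).
N: 0.23·a + 0.07·b = 1.51
P₂O₅: 0.21·a + 0.075·b = 1.4
From row1: a = (1.51 − 0.07·b) / 0.23.
Into row2: 0.21·(1.51 − 0.07·b)/0.23 + 0.075·b = 1.4 → b = 1.92157, a = 5.98039.

5.980 lb product A, 1.922 lb product B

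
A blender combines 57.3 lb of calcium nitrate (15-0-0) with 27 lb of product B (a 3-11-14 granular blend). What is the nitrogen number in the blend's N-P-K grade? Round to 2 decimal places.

Total mass = 57.3 + 27 = 84.3 lb.
N mass = 15%×57.3 + 3%×27 = 9.405 lb.
% N = 9.405 / 84.3 = 11.1566%.

11.16% N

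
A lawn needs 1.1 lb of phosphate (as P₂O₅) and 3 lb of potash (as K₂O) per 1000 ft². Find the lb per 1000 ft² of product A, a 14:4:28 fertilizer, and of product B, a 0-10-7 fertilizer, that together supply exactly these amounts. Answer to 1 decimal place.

8.8 lb product A, 7.5 lb product B

With a, b = lb per 1000 ft² of product A and product B:
P₂O₅: 0.04·a + 0.1·b = 1.1
K₂O: 0.28·a + 0.07·b = 3
Eliminate b: (row1) − 0.1/0.07·(row2) → -0.36·a = -3.18571, so a = 8.84921.
Then b = (3 − 0.28·8.84921) / 0.07 = 7.46032.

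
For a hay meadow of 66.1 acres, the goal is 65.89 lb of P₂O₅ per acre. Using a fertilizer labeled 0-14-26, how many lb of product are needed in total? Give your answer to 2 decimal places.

31109.49 lb

Product per acre = 65.89 / 14% = 470.643 lb.
Total product = 470.643 × 66.1 = 31109.493 lb.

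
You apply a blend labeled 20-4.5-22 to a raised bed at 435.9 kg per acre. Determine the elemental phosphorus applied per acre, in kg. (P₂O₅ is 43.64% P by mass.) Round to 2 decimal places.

P₂O₅ per acre = 435.9 × 4.5% = 19.6155 kg.
Elemental P = 19.6155 × 0.4364 = 8.5602 kg per acre.

8.56 kg P per acre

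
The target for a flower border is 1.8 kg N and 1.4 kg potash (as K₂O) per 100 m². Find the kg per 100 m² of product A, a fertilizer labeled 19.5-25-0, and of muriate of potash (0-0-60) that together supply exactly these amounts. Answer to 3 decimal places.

9.231 kg product A, 2.333 kg muriate of potash

With a, b = kg per 100 m² of product A and muriate of potash:
N: 0.195·a + 0·b = 1.8
K₂O: 0·a + 0.6·b = 1.4
Solving simultaneously: a = 9.23077, b = 2.33333.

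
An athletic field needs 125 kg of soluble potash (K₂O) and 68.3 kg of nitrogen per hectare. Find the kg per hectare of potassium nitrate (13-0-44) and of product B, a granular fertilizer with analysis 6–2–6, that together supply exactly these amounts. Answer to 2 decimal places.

With a, b = kg per hectare of potassium nitrate and product B:
K₂O: 0.44·a + 0.06·b = 125
N: 0.13·a + 0.06·b = 68.3
Solving simultaneously: a = 182.903, b = 742.043.

182.90 kg potassium nitrate, 742.04 kg product B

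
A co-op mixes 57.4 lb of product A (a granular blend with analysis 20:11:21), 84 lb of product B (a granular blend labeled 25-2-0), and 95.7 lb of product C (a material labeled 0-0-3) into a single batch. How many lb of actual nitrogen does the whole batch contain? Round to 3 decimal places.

N mass = 20%×57.4 + 25%×84 + 0%×95.7 = 32.48 lb.

32.480 lb N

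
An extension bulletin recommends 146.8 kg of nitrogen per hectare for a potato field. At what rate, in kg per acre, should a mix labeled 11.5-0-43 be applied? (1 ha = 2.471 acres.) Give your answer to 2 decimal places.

Product per hectare = 146.8 / 11.5% = 1276.52 kg.
Convert to per acre: 1276.52 × 0.404694 = 516.601 kg.

516.60 kg of product per acre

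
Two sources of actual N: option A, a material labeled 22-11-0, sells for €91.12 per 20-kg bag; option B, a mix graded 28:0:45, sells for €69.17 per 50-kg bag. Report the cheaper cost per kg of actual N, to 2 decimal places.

option A: N per bag = 20 × 22% = 4.4 kg; cost = 91.12 / 4.4 = €20.7091/kg N.
option B: N per bag = 50 × 28% = 14 kg; cost = 69.17 / 14 = €4.9407/kg N.
option B is cheaper.

€4.94 per kg N (option B)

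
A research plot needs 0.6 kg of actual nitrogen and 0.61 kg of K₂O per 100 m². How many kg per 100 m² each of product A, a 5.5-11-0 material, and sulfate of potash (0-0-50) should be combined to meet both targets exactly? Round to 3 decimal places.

10.909 kg product A, 1.220 kg sulfate of potash

Let a = kg of product A, b = kg of sulfate of potash (per 100 m²).
N: 0.055·a + 0·b = 0.6
K₂O: 0·a + 0.5·b = 0.61
Solving simultaneously: a = 10.9091, b = 1.22.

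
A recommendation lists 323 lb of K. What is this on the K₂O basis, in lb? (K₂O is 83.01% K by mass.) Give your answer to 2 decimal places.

K₂O = 323 / 0.8301 = 389.1097 lb.

389.11 lb K₂O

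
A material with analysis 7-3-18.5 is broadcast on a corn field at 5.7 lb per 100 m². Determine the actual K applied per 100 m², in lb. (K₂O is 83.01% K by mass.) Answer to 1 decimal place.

0.9 lb K per hundred sq m

K₂O per 100 m² = 5.7 × 18.5% = 1.0545 lb.
Elemental K = 1.0545 × 0.8301 = 0.87534 lb per 100 m².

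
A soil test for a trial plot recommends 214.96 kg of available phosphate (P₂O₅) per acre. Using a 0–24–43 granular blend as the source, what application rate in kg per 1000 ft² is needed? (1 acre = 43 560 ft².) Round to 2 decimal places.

Product per acre = 214.96 / 24% = 895.667 kg.
Convert to per 1000 ft²: 895.667 × 0.0229568 = 20.5617 kg.

20.56 kg of product per thousand sq ft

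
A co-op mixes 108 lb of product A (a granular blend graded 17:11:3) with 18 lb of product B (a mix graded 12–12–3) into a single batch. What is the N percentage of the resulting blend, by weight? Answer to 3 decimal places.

Total mass = 108 + 18 = 126 lb.
N mass = 17%×108 + 12%×18 = 20.52 lb.
% N = 20.52 / 126 = 16.2857%.

16.286% N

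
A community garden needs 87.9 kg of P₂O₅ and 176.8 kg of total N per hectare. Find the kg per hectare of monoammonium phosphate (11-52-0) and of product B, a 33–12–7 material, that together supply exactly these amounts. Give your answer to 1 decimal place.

Per-hectare balance (a = monoammonium phosphate, b = product B):
P₂O₅: 0.52·a + 0.12·b = 87.9
N: 0.11·a + 0.33·b = 176.8
From row1: a = (87.9 − 0.12·b) / 0.52.
Into row2: 0.11·(87.9 − 0.12·b)/0.52 + 0.33·b = 176.8 → b = 519.362, a = 49.1856.

49.2 kg monoammonium phosphate, 519.4 kg product B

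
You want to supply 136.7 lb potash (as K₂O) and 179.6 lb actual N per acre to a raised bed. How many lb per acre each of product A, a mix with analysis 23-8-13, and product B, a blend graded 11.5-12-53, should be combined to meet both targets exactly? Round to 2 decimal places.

Let a = lb of product A, b = lb of product B (per acre).
K₂O: 0.13·a + 0.53·b = 136.7
N: 0.23·a + 0.115·b = 179.6
Eliminate a: (row1) − 0.13/0.23·(row2) → 0.465·b = 35.187, so b = 75.6709.
Back-substitute: a = (136.7 − 0.53·75.6709) / 0.13 = 743.034.

743.03 lb product A, 75.67 lb product B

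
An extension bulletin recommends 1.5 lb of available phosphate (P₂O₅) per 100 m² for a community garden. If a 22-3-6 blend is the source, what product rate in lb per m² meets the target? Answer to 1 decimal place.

0.5 lb of product per sq m

Product per 100 m² = 1.5 / 3% = 50 lb.
Convert to per m²: 50 × 0.01 = 0.5 lb.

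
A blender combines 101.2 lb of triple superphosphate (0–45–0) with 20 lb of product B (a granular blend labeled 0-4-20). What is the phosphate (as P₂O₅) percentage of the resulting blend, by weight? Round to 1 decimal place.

Total mass = 101.2 + 20 = 121.2 lb.
P₂O₅ mass = 45%×101.2 + 4%×20 = 46.34 lb.
% P₂O₅ = 46.34 / 121.2 = 38.2343%.

38.2% P₂O₅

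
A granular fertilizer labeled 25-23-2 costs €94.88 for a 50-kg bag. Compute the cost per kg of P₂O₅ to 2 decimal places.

€8.25 per kg P₂O₅

P₂O₅ in bag = 50 × 23% = 11.5 kg.
Cost per kg P₂O₅ = €94.88 / 11.5 = €8.2504.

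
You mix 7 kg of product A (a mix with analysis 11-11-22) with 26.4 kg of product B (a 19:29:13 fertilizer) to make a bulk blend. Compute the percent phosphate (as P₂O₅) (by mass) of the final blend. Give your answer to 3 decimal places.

Total mass = 7 + 26.4 = 33.4 kg.
P₂O₅ mass = 11%×7 + 29%×26.4 = 8.426 kg.
% P₂O₅ = 8.426 / 33.4 = 25.2275%.

25.228% P₂O₅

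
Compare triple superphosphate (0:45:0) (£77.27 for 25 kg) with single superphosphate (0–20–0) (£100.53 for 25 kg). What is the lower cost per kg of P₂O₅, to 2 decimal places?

triple superphosphate: P₂O₅ per bag = 25 × 45% = 11.25 kg; cost = 77.27 / 11.25 = £6.8684/kg P₂O₅.
single superphosphate: P₂O₅ per bag = 25 × 20% = 5 kg; cost = 100.53 / 5 = £20.1060/kg P₂O₅.
triple superphosphate is cheaper.

£6.87 per kg P₂O₅ (triple superphosphate)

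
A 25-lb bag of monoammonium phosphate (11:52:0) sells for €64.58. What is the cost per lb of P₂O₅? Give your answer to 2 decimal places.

€4.97 per lb P₂O₅

P₂O₅ in bag = 25 × 52% = 13 lb.
Cost per lb P₂O₅ = €64.58 / 13 = €4.9677.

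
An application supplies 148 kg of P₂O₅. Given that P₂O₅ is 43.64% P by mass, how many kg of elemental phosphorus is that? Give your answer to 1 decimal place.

64.6 kg P

P = 148 × 0.4364 = 64.5872 kg.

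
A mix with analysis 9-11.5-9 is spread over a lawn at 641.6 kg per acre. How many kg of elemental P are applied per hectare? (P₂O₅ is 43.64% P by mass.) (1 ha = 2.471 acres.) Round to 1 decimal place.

P₂O₅ per acre = 641.6 × 11.5% = 73.784 kg.
Elemental P = 73.784 × 0.4364 = 32.1993 kg per acre.
Convert to per hectare: 32.1993 × 2.471 = 79.5646 kg.

79.6 kg P per hectare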